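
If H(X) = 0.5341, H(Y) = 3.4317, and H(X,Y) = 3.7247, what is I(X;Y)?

I(X;Y) = H(X) + H(Y) - H(X,Y)
I(X;Y) = 0.5341 + 3.4317 - 3.7247 = 0.2411 bits


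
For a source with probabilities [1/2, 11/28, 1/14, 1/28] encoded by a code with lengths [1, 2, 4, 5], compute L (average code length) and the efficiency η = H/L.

Average length L = Σ p_i × l_i = 1.7500 bits
Entropy H = 1.4732 bits
Efficiency η = H/L × 100% = 84.18%


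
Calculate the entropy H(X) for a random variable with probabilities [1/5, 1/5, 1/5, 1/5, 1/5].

H(X) = -Σ p(x) log₂ p(x)
  -1/5 × log₂(1/5) = 0.4644
  -1/5 × log₂(1/5) = 0.4644
  -1/5 × log₂(1/5) = 0.4644
  -1/5 × log₂(1/5) = 0.4644
  -1/5 × log₂(1/5) = 0.4644
H(X) = 2.3219 bits


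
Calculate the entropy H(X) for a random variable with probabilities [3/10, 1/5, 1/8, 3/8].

H(X) = -Σ p(x) log₂ p(x)
  -3/10 × log₂(3/10) = 0.5211
  -1/5 × log₂(1/5) = 0.4644
  -1/8 × log₂(1/8) = 0.3750
  -3/8 × log₂(3/8) = 0.5306
H(X) = 1.8911 bits


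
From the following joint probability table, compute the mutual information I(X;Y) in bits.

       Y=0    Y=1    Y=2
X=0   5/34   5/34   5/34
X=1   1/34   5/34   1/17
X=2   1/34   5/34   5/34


H(X) = 1.5387, H(Y) = 1.5206, H(X,Y) = 2.9799
I(X;Y) = H(X) + H(Y) - H(X,Y) = 0.0794 bits


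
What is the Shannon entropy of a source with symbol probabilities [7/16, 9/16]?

H(X) = -Σ p(x) log₂ p(x)
  -7/16 × log₂(7/16) = 0.5218
  -9/16 × log₂(9/16) = 0.4669
H(X) = 0.9887 bits


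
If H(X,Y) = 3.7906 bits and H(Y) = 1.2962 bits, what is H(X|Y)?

Chain rule: H(X,Y) = H(X|Y) + H(Y)
H(X|Y) = H(X,Y) - H(Y) = 3.7906 - 1.2962 = 2.4944 bits


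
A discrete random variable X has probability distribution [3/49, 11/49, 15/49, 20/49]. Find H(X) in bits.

H(X) = -Σ p(x) log₂ p(x)
  -3/49 × log₂(3/49) = 0.2467
  -11/49 × log₂(11/49) = 0.4838
  -15/49 × log₂(15/49) = 0.5228
  -20/49 × log₂(20/49) = 0.5277
H(X) = 1.7810 bits


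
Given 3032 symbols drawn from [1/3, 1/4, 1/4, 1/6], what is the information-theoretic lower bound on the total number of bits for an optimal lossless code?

Entropy H = 1.9591 bits/symbol
Minimum bits = H × n = 1.9591 × 3032
= 5940.14 bits


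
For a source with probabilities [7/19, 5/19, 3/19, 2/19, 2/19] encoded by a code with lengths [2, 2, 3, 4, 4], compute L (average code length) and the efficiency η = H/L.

Average length L = Σ p_i × l_i = 2.5789 bits
Entropy H = 2.1418 bits
Efficiency η = H/L × 100% = 83.05%


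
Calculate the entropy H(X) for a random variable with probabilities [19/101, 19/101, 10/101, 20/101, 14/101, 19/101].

H(X) = -Σ p(x) log₂ p(x)
  -19/101 × log₂(19/101) = 0.4534
  -19/101 × log₂(19/101) = 0.4534
  -10/101 × log₂(10/101) = 0.3303
  -20/101 × log₂(20/101) = 0.4626
  -14/101 × log₂(14/101) = 0.3952
  -19/101 × log₂(19/101) = 0.4534
H(X) = 2.5484 bits


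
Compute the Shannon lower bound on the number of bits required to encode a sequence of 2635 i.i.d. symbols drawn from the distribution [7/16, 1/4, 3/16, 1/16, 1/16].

Entropy H = 1.9746 bits/symbol
Minimum bits = H × n = 1.9746 × 2635
= 5203.08 bits


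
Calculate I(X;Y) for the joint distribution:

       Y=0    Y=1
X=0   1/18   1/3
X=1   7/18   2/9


H(X) = 0.9641, H(Y) = 0.9911, H(X,Y) = 1.7721
I(X;Y) = H(X) + H(Y) - H(X,Y) = 0.1831 bits


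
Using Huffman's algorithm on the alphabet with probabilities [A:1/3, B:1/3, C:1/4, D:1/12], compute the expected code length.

Huffman tree construction:
Combine smallest probabilities repeatedly
Resulting codes:
  A: 10 (length 2)
  B: 11 (length 2)
  C: 01 (length 2)
  D: 00 (length 2)
Average length = Σ p(s) × length(s) = 2.0000 bits


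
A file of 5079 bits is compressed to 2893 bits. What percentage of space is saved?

Space savings = (1 - Compressed/Original) × 100%
= (1 - 2893/5079) × 100%
= 43.04%


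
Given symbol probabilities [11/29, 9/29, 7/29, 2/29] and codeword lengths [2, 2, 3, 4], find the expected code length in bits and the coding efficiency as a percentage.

Average length L = Σ p_i × l_i = 2.3793 bits
Entropy H = 1.8154 bits
Efficiency η = H/L × 100% = 76.30%


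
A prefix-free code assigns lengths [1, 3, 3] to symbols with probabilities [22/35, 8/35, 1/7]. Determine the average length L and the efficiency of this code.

Average length L = Σ p_i × l_i = 1.7429 bits
Entropy H = 1.3088 bits
Efficiency η = H/L × 100% = 75.09%


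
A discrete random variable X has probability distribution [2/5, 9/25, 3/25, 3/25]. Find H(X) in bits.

H(X) = -Σ p(x) log₂ p(x)
  -2/5 × log₂(2/5) = 0.5288
  -9/25 × log₂(9/25) = 0.5306
  -3/25 × log₂(3/25) = 0.3671
  -3/25 × log₂(3/25) = 0.3671
H(X) = 1.7935 bits


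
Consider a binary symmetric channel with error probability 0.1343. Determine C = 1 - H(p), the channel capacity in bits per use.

For BSC with error probability p:
C = 1 - H(p) where H(p) is binary entropy
H(0.1343) = -0.1343 × log₂(0.1343) - 0.8657 × log₂(0.8657)
H(p) = 0.5691
C = 1 - 0.5691 = 0.4309 bits/use


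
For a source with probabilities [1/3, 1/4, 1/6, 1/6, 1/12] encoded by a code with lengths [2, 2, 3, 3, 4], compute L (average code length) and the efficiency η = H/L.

Average length L = Σ p_i × l_i = 2.5000 bits
Entropy H = 2.1887 bits
Efficiency η = H/L × 100% = 87.55%


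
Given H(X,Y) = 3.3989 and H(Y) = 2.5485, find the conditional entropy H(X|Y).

Chain rule: H(X,Y) = H(X|Y) + H(Y)
H(X|Y) = H(X,Y) - H(Y) = 3.3989 - 2.5485 = 0.8504 bits


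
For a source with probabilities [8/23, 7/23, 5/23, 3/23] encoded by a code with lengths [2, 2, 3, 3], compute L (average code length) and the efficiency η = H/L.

Average length L = Σ p_i × l_i = 2.3478 bits
Entropy H = 1.9142 bits
Efficiency η = H/L × 100% = 81.53%


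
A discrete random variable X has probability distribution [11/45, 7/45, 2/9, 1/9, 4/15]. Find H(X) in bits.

H(X) = -Σ p(x) log₂ p(x)
  -11/45 × log₂(11/45) = 0.4968
  -7/45 × log₂(7/45) = 0.4176
  -2/9 × log₂(2/9) = 0.4822
  -1/9 × log₂(1/9) = 0.3522
  -4/15 × log₂(4/15) = 0.5085
H(X) = 2.2573 bits


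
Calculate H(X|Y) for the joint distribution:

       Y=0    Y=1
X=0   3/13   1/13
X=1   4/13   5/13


H(X|Y) = Σ_y p(y) H(X|Y=y)
  p(Y=0) = 7/13, H(X|Y=0) = 0.9852
  p(Y=1) = 6/13, H(X|Y=1) = 0.6500
H(X|Y) = 0.5385×0.9852 + 0.4615×0.6500 = 0.8305 bits


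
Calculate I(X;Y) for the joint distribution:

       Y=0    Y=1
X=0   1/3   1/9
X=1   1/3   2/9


H(X) = 0.9911, H(Y) = 0.9183, H(X,Y) = 1.8911
I(X;Y) = H(X) + H(Y) - H(X,Y) = 0.0183 bits


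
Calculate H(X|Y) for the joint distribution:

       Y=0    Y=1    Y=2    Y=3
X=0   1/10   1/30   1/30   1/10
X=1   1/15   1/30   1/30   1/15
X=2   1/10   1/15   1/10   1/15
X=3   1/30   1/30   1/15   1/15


H(X|Y) = Σ_y p(y) H(X|Y=y)
  p(Y=0) = 3/10, H(X|Y=0) = 1.8911
  p(Y=1) = 1/6, H(X|Y=1) = 1.9219
  p(Y=2) = 7/30, H(X|Y=2) = 1.8424
  p(Y=3) = 3/10, H(X|Y=3) = 1.9749
H(X|Y) = 0.3000×1.8911 + 0.1667×1.9219 + 0.2333×1.8424 + 0.3000×1.9749 = 1.9100 bits


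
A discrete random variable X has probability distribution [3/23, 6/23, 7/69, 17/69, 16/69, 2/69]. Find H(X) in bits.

H(X) = -Σ p(x) log₂ p(x)
  -3/23 × log₂(3/23) = 0.3833
  -6/23 × log₂(6/23) = 0.5057
  -7/69 × log₂(7/69) = 0.3349
  -17/69 × log₂(17/69) = 0.4979
  -16/69 × log₂(16/69) = 0.4889
  -2/69 × log₂(2/69) = 0.1481
H(X) = 2.3589 bits


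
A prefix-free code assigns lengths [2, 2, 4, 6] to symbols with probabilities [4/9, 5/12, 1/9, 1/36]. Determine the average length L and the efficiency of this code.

Average length L = Σ p_i × l_i = 2.3333 bits
Entropy H = 1.5421 bits
Efficiency η = H/L × 100% = 66.09%


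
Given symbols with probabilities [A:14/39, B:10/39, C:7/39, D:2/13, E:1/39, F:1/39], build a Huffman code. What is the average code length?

Huffman tree construction:
Combine smallest probabilities repeatedly
Resulting codes:
  A: 11 (length 2)
  B: 10 (length 2)
  C: 00 (length 2)
  D: 011 (length 3)
  E: 0100 (length 4)
  F: 0101 (length 4)
Average length = Σ p(s) × length(s) = 2.2564 bits


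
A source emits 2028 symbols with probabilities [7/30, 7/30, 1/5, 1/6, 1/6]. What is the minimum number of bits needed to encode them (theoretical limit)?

Entropy H = 2.3058 bits/symbol
Minimum bits = H × n = 2.3058 × 2028
= 4676.21 bits


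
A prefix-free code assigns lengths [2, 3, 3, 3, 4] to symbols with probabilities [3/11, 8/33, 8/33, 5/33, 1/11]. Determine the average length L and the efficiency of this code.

Average length L = Σ p_i × l_i = 2.8182 bits
Entropy H = 2.2294 bits
Efficiency η = H/L × 100% = 79.11%


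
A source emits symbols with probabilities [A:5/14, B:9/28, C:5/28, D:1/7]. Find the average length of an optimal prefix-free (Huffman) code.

Huffman tree construction:
Combine smallest probabilities repeatedly
Resulting codes:
  A: 0 (length 1)
  B: 10 (length 2)
  C: 111 (length 3)
  D: 110 (length 3)
Average length = Σ p(s) × length(s) = 1.9643 bits


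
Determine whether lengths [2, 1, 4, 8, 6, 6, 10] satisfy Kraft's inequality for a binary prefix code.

Kraft inequality: Σ 2^(-l_i) ≤ 1 for prefix-free code
Calculating: 2^(-2) + 2^(-1) + 2^(-4) + 2^(-8) + 2^(-6) + 2^(-6) + 2^(-10)
= 0.25 + 0.5 + 0.0625 + 0.00390625 + 0.015625 + 0.015625 + 0.0009765625
= 0.8486
Since 0.8486 ≤ 1, prefix-free code exists


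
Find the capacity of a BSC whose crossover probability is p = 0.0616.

For BSC with error probability p:
C = 1 - H(p) where H(p) is binary entropy
H(0.0616) = -0.0616 × log₂(0.0616) - 0.9384 × log₂(0.9384)
H(p) = 0.3338
C = 1 - 0.3338 = 0.6662 bits/use


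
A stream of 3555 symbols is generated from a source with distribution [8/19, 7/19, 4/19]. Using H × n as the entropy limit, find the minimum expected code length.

Entropy H = 1.5294 bits/symbol
Minimum bits = H × n = 1.5294 × 3555
= 5437.12 bits


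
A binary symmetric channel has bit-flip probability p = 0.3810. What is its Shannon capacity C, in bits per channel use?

For BSC with error probability p:
C = 1 - H(p) where H(p) is binary entropy
H(0.3810) = -0.3810 × log₂(0.3810) - 0.6190 × log₂(0.6190)
H(p) = 0.9587
C = 1 - 0.9587 = 0.0413 bits/use


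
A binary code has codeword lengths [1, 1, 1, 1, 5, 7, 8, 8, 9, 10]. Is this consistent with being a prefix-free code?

Kraft inequality: Σ 2^(-l_i) ≤ 1 for prefix-free code
Calculating: 2^(-1) + 2^(-1) + 2^(-1) + 2^(-1) + 2^(-5) + 2^(-7) + 2^(-8) + 2^(-8) + 2^(-9) + 2^(-10)
= 0.5 + 0.5 + 0.5 + 0.5 + 0.03125 + 0.0078125 + 0.00390625 + 0.00390625 + 0.001953125 + 0.0009765625
= 2.0498
Since 2.0498 > 1, prefix-free code does not exist


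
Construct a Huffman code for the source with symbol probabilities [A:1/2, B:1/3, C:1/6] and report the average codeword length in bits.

Huffman tree construction:
Combine smallest probabilities repeatedly
Resulting codes:
  A: 0 (length 1)
  B: 11 (length 2)
  C: 10 (length 2)
Average length = Σ p(s) × length(s) = 1.5000 bits


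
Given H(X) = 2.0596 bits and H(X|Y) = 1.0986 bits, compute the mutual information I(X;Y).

I(X;Y) = H(X) - H(X|Y)
I(X;Y) = 2.0596 - 1.0986 = 0.961 bits


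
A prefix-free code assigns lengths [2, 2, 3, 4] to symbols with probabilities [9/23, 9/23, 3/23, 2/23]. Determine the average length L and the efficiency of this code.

Average length L = Σ p_i × l_i = 2.3043 bits
Entropy H = 1.7491 bits
Efficiency η = H/L × 100% = 75.90%


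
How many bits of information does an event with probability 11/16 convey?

Information content I(x) = -log₂(p(x))
I = -log₂(11/16) = -log₂(0.6875)
I = 0.5406 bits


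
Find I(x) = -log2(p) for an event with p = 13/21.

Information content I(x) = -log₂(p(x))
I = -log₂(13/21) = -log₂(0.6190)
I = 0.6919 bits


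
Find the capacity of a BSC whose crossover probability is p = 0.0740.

For BSC with error probability p:
C = 1 - H(p) where H(p) is binary entropy
H(0.0740) = -0.0740 × log₂(0.0740) - 0.9260 × log₂(0.9260)
H(p) = 0.3807
C = 1 - 0.3807 = 0.6193 bits/use


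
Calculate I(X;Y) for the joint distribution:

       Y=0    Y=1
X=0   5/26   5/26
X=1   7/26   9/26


H(X) = 0.9612, H(Y) = 0.9957, H(X,Y) = 1.9543
I(X;Y) = H(X) + H(Y) - H(X,Y) = 0.0027 bits


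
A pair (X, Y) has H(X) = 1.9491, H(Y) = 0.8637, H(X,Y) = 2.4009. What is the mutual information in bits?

I(X;Y) = H(X) + H(Y) - H(X,Y)
I(X;Y) = 1.9491 + 0.8637 - 2.4009 = 0.4119 bits


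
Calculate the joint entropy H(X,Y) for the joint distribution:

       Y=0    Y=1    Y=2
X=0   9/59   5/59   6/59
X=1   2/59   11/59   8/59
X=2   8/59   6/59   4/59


H(X,Y) = -Σ p(x,y) log₂ p(x,y)
  p(0,0)=9/59: -0.1525 × log₂(0.1525) = 0.4138
  p(0,1)=5/59: -0.0847 × log₂(0.0847) = 0.3018
  p(0,2)=6/59: -0.1017 × log₂(0.1017) = 0.3354
  p(1,0)=2/59: -0.0339 × log₂(0.0339) = 0.1655
  p(1,1)=11/59: -0.1864 × log₂(0.1864) = 0.4518
  p(1,2)=8/59: -0.1356 × log₂(0.1356) = 0.3909
  p(2,0)=8/59: -0.1356 × log₂(0.1356) = 0.3909
  p(2,1)=6/59: -0.1017 × log₂(0.1017) = 0.3354
  p(2,2)=4/59: -0.0678 × log₂(0.0678) = 0.2632
H(X,Y) = 3.0485 bits


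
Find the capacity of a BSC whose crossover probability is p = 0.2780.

For BSC with error probability p:
C = 1 - H(p) where H(p) is binary entropy
H(0.2780) = -0.2780 × log₂(0.2780) - 0.7220 × log₂(0.7220)
H(p) = 0.8527
C = 1 - 0.8527 = 0.1473 bits/use


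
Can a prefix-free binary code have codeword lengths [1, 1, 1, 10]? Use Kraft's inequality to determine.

Kraft inequality: Σ 2^(-l_i) ≤ 1 for prefix-free code
Calculating: 2^(-1) + 2^(-1) + 2^(-1) + 2^(-10)
= 0.5 + 0.5 + 0.5 + 0.0009765625
= 1.5010
Since 1.5010 > 1, prefix-free code does not exist


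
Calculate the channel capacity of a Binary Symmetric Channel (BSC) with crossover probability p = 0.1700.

For BSC with error probability p:
C = 1 - H(p) where H(p) is binary entropy
H(0.1700) = -0.1700 × log₂(0.1700) - 0.8300 × log₂(0.8300)
H(p) = 0.6577
C = 1 - 0.6577 = 0.3423 bits/use


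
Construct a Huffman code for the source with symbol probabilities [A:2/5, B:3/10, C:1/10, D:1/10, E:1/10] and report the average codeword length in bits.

Huffman tree construction:
Combine smallest probabilities repeatedly
Resulting codes:
  A: 0 (length 1)
  B: 10 (length 2)
  C: 1110 (length 4)
  D: 1111 (length 4)
  E: 110 (length 3)
Average length = Σ p(s) × length(s) = 2.1000 bits


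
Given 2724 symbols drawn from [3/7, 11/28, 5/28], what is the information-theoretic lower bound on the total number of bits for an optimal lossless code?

Entropy H = 1.4972 bits/symbol
Minimum bits = H × n = 1.4972 × 2724
= 4078.51 bits


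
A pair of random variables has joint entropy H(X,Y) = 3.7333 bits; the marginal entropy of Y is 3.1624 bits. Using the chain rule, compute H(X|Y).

Chain rule: H(X,Y) = H(X|Y) + H(Y)
H(X|Y) = H(X,Y) - H(Y) = 3.7333 - 3.1624 = 0.5709 bits


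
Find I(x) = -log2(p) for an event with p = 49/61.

Information content I(x) = -log₂(p(x))
I = -log₂(49/61) = -log₂(0.8033)
I = 0.3160 bits


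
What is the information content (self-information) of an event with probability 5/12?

Information content I(x) = -log₂(p(x))
I = -log₂(5/12) = -log₂(0.4167)
I = 1.2630 bits


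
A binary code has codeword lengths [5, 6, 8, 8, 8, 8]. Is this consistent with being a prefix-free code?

Kraft inequality: Σ 2^(-l_i) ≤ 1 for prefix-free code
Calculating: 2^(-5) + 2^(-6) + 2^(-8) + 2^(-8) + 2^(-8) + 2^(-8)
= 0.03125 + 0.015625 + 0.00390625 + 0.00390625 + 0.00390625 + 0.00390625
= 0.0625
Since 0.0625 ≤ 1, prefix-free code exists


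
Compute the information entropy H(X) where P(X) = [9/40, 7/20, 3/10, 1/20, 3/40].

H(X) = -Σ p(x) log₂ p(x)
  -9/40 × log₂(9/40) = 0.4842
  -7/20 × log₂(7/20) = 0.5301
  -3/10 × log₂(3/10) = 0.5211
  -1/20 × log₂(1/20) = 0.2161
  -3/40 × log₂(3/40) = 0.2803
H(X) = 2.0318 bits


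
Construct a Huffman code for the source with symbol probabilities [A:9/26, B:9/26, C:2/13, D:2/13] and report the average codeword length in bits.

Huffman tree construction:
Combine smallest probabilities repeatedly
Resulting codes:
  A: 11 (length 2)
  B: 0 (length 1)
  C: 100 (length 3)
  D: 101 (length 3)
Average length = Σ p(s) × length(s) = 1.9615 bits


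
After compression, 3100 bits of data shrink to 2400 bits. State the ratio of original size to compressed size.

Compression ratio = Original / Compressed
= 3100 / 2400 = 1.29:1


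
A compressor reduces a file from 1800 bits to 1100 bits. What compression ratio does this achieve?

Compression ratio = Original / Compressed
= 1800 / 1100 = 1.64:1


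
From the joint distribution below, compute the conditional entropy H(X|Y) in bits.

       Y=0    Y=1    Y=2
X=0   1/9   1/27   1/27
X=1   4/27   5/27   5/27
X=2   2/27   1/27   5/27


H(X|Y) = Σ_y p(y) H(X|Y=y)
  p(Y=0) = 1/3, H(X|Y=0) = 1.5305
  p(Y=1) = 7/27, H(X|Y=1) = 1.1488
  p(Y=2) = 11/27, H(X|Y=2) = 1.3486
H(X|Y) = 0.3333×1.5305 + 0.2593×1.1488 + 0.4074×1.3486 = 1.3574 bits


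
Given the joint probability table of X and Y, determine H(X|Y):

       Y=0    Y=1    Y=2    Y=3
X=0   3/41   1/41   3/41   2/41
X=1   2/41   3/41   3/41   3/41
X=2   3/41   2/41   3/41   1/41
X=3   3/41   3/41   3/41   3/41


H(X|Y) = Σ_y p(y) H(X|Y=y)
  p(Y=0) = 11/41, H(X|Y=0) = 1.9808
  p(Y=1) = 9/41, H(X|Y=1) = 1.8911
  p(Y=2) = 12/41, H(X|Y=2) = 2.0000
  p(Y=3) = 9/41, H(X|Y=3) = 1.8911
H(X|Y) = 0.2683×1.9808 + 0.2195×1.8911 + 0.2927×2.0000 + 0.2195×1.8911 = 1.9470 bits


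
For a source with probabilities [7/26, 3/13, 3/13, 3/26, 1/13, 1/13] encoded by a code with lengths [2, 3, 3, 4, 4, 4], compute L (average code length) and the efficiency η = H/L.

Average length L = Σ p_i × l_i = 3.0000 bits
Entropy H = 2.4148 bits
Efficiency η = H/L × 100% = 80.49%


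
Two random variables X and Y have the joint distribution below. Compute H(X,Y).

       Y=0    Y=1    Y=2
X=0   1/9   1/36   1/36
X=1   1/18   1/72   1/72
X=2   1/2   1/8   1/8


H(X,Y) = -Σ p(x,y) log₂ p(x,y)
  p(0,0)=1/9: -0.1111 × log₂(0.1111) = 0.3522
  p(0,1)=1/36: -0.0278 × log₂(0.0278) = 0.1436
  p(0,2)=1/36: -0.0278 × log₂(0.0278) = 0.1436
  p(1,0)=1/18: -0.0556 × log₂(0.0556) = 0.2317
  p(1,1)=1/72: -0.0139 × log₂(0.0139) = 0.0857
  p(1,2)=1/72: -0.0139 × log₂(0.0139) = 0.0857
  p(2,0)=1/2: -0.5000 × log₂(0.5000) = 0.5000
  p(2,1)=1/8: -0.1250 × log₂(0.1250) = 0.3750
  p(2,2)=1/8: -0.1250 × log₂(0.1250) = 0.3750
H(X,Y) = 2.2925 bits


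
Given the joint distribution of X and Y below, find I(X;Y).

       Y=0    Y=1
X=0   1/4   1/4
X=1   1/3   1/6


H(X) = 1.0000, H(Y) = 0.9799, H(X,Y) = 1.9591
I(X;Y) = H(X) + H(Y) - H(X,Y) = 0.0207 bits


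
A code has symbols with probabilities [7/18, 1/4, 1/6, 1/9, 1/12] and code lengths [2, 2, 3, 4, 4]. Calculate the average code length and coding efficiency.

Average length L = Σ p_i × l_i = 2.5556 bits
Entropy H = 2.1117 bits
Efficiency η = H/L × 100% = 82.63%


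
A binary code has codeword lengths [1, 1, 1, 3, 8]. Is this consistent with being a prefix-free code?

Kraft inequality: Σ 2^(-l_i) ≤ 1 for prefix-free code
Calculating: 2^(-1) + 2^(-1) + 2^(-1) + 2^(-3) + 2^(-8)
= 0.5 + 0.5 + 0.5 + 0.125 + 0.00390625
= 1.6289
Since 1.6289 > 1, prefix-free code does not exist


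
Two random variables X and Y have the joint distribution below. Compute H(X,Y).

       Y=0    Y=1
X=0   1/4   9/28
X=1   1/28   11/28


H(X,Y) = -Σ p(x,y) log₂ p(x,y)
  p(0,0)=1/4: -0.2500 × log₂(0.2500) = 0.5000
  p(0,1)=9/28: -0.3214 × log₂(0.3214) = 0.5263
  p(1,0)=1/28: -0.0357 × log₂(0.0357) = 0.1717
  p(1,1)=11/28: -0.3929 × log₂(0.3929) = 0.5295
H(X,Y) = 1.7275 bits


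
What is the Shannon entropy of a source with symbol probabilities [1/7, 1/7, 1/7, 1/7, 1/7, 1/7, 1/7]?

H(X) = -Σ p(x) log₂ p(x)
  -1/7 × log₂(1/7) = 0.4011
  -1/7 × log₂(1/7) = 0.4011
  -1/7 × log₂(1/7) = 0.4011
  -1/7 × log₂(1/7) = 0.4011
  -1/7 × log₂(1/7) = 0.4011
  -1/7 × log₂(1/7) = 0.4011
  -1/7 × log₂(1/7) = 0.4011
H(X) = 2.8074 bits


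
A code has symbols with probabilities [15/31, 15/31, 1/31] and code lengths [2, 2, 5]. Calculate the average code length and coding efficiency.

Average length L = Σ p_i × l_i = 2.0968 bits
Entropy H = 1.1733 bits
Efficiency η = H/L × 100% = 55.96%


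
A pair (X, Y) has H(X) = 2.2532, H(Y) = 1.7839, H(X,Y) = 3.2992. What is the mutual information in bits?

I(X;Y) = H(X) + H(Y) - H(X,Y)
I(X;Y) = 2.2532 + 1.7839 - 3.2992 = 0.7379 bits


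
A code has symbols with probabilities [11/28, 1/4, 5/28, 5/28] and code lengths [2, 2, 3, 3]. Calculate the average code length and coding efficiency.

Average length L = Σ p_i × l_i = 2.3571 bits
Entropy H = 1.9172 bits
Efficiency η = H/L × 100% = 81.34%


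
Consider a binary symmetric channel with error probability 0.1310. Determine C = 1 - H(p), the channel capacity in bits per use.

For BSC with error probability p:
C = 1 - H(p) where H(p) is binary entropy
H(0.1310) = -0.1310 × log₂(0.1310) - 0.8690 × log₂(0.8690)
H(p) = 0.5602
C = 1 - 0.5602 = 0.4398 bits/use


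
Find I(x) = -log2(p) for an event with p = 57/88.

Information content I(x) = -log₂(p(x))
I = -log₂(57/88) = -log₂(0.6477)
I = 0.6265 bits


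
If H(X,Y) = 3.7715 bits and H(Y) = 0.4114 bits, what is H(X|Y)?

Chain rule: H(X,Y) = H(X|Y) + H(Y)
H(X|Y) = H(X,Y) - H(Y) = 3.7715 - 0.4114 = 3.3601 bits


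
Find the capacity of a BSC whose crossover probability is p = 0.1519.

For BSC with error probability p:
C = 1 - H(p) where H(p) is binary entropy
H(0.1519) = -0.1519 × log₂(0.1519) - 0.8481 × log₂(0.8481)
H(p) = 0.6146
C = 1 - 0.6146 = 0.3854 bits/use


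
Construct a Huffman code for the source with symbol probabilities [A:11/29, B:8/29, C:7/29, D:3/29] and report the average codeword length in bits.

Huffman tree construction:
Combine smallest probabilities repeatedly
Resulting codes:
  A: 0 (length 1)
  B: 10 (length 2)
  C: 111 (length 3)
  D: 110 (length 3)
Average length = Σ p(s) × length(s) = 1.9655 bits


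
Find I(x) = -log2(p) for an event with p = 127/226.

Information content I(x) = -log₂(p(x))
I = -log₂(127/226) = -log₂(0.5619)
I = 0.8315 bits


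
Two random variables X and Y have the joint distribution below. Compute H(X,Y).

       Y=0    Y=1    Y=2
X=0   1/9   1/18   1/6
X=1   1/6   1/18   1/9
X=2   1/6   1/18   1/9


H(X,Y) = -Σ p(x,y) log₂ p(x,y)
  p(0,0)=1/9: -0.1111 × log₂(0.1111) = 0.3522
  p(0,1)=1/18: -0.0556 × log₂(0.0556) = 0.2317
  p(0,2)=1/6: -0.1667 × log₂(0.1667) = 0.4308
  p(1,0)=1/6: -0.1667 × log₂(0.1667) = 0.4308
  p(1,1)=1/18: -0.0556 × log₂(0.0556) = 0.2317
  p(1,2)=1/9: -0.1111 × log₂(0.1111) = 0.3522
  p(2,0)=1/6: -0.1667 × log₂(0.1667) = 0.4308
  p(2,1)=1/18: -0.0556 × log₂(0.0556) = 0.2317
  p(2,2)=1/9: -0.1111 × log₂(0.1111) = 0.3522
H(X,Y) = 3.0441 bits


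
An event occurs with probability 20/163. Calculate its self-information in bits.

Information content I(x) = -log₂(p(x))
I = -log₂(20/163) = -log₂(0.1227)
I = 3.0268 bits


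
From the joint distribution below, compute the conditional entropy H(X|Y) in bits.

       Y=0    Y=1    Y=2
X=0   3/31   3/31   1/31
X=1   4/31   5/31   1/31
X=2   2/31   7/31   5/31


H(X|Y) = Σ_y p(y) H(X|Y=y)
  p(Y=0) = 9/31, H(X|Y=0) = 1.5305
  p(Y=1) = 15/31, H(X|Y=1) = 1.5058
  p(Y=2) = 7/31, H(X|Y=2) = 1.1488
H(X|Y) = 0.2903×1.5305 + 0.4839×1.5058 + 0.2258×1.1488 = 1.4324 bits


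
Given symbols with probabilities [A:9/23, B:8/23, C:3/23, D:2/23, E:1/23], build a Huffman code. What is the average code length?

Huffman tree construction:
Combine smallest probabilities repeatedly
Resulting codes:
  A: 0 (length 1)
  B: 11 (length 2)
  C: 100 (length 3)
  D: 1011 (length 4)
  E: 1010 (length 4)
Average length = Σ p(s) × length(s) = 2.0000 bits


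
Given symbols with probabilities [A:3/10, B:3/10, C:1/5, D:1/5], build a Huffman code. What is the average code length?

Huffman tree construction:
Combine smallest probabilities repeatedly
Resulting codes:
  A: 10 (length 2)
  B: 11 (length 2)
  C: 00 (length 2)
  D: 01 (length 2)
Average length = Σ p(s) × length(s) = 2.0000 bits


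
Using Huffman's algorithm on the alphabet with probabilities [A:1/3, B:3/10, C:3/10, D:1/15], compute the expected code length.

Huffman tree construction:
Combine smallest probabilities repeatedly
Resulting codes:
  A: 11 (length 2)
  B: 01 (length 2)
  C: 10 (length 2)
  D: 00 (length 2)
Average length = Σ p(s) × length(s) = 2.0000 bits


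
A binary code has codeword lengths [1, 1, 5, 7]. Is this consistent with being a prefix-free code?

Kraft inequality: Σ 2^(-l_i) ≤ 1 for prefix-free code
Calculating: 2^(-1) + 2^(-1) + 2^(-5) + 2^(-7)
= 0.5 + 0.5 + 0.03125 + 0.0078125
= 1.0391
Since 1.0391 > 1, prefix-free code does not exist


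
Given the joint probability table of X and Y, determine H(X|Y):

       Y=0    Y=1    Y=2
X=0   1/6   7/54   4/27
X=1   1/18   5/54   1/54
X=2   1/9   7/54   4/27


H(X|Y) = Σ_y p(y) H(X|Y=y)
  p(Y=0) = 1/3, H(X|Y=0) = 1.4591
  p(Y=1) = 19/54, H(X|Y=1) = 1.5683
  p(Y=2) = 17/54, H(X|Y=2) = 1.2639
H(X|Y) = 0.3333×1.4591 + 0.3519×1.5683 + 0.3148×1.2639 = 1.4361 bits


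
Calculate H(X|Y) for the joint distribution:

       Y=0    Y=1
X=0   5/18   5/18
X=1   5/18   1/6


H(X|Y) = Σ_y p(y) H(X|Y=y)
  p(Y=0) = 5/9, H(X|Y=0) = 1.0000
  p(Y=1) = 4/9, H(X|Y=1) = 0.9544
H(X|Y) = 0.5556×1.0000 + 0.4444×0.9544 = 0.9797 bits


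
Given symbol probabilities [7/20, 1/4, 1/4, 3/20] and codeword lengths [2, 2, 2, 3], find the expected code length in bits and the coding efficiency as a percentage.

Average length L = Σ p_i × l_i = 2.1500 bits
Entropy H = 1.9406 bits
Efficiency η = H/L × 100% = 90.26%


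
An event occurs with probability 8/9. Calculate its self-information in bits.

Information content I(x) = -log₂(p(x))
I = -log₂(8/9) = -log₂(0.8889)
I = 0.1699 bits


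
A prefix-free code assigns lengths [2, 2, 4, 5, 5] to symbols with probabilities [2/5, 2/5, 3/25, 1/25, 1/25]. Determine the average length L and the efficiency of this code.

Average length L = Σ p_i × l_i = 2.4800 bits
Entropy H = 1.7961 bits
Efficiency η = H/L × 100% = 72.42%


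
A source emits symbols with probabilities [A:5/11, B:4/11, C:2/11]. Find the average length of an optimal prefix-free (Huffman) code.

Huffman tree construction:
Combine smallest probabilities repeatedly
Resulting codes:
  A: 0 (length 1)
  B: 11 (length 2)
  C: 10 (length 2)
Average length = Σ p(s) × length(s) = 1.5455 bits


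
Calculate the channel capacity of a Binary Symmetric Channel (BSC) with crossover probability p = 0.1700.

For BSC with error probability p:
C = 1 - H(p) where H(p) is binary entropy
H(0.1700) = -0.1700 × log₂(0.1700) - 0.8300 × log₂(0.8300)
H(p) = 0.6577
C = 1 - 0.6577 = 0.3423 bits/use


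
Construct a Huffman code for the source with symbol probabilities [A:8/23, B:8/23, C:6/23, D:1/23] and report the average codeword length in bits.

Huffman tree construction:
Combine smallest probabilities repeatedly
Resulting codes:
  A: 11 (length 2)
  B: 0 (length 1)
  C: 101 (length 3)
  D: 100 (length 3)
Average length = Σ p(s) × length(s) = 1.9565 bits


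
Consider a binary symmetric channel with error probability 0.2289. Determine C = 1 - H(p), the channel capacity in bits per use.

For BSC with error probability p:
C = 1 - H(p) where H(p) is binary entropy
H(0.2289) = -0.2289 × log₂(0.2289) - 0.7711 × log₂(0.7711)
H(p) = 0.7761
C = 1 - 0.7761 = 0.2239 bits/use


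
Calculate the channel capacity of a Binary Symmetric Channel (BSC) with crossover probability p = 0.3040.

For BSC with error probability p:
C = 1 - H(p) where H(p) is binary entropy
H(0.3040) = -0.3040 × log₂(0.3040) - 0.6960 × log₂(0.6960)
H(p) = 0.8861
C = 1 - 0.8861 = 0.1139 bits/use


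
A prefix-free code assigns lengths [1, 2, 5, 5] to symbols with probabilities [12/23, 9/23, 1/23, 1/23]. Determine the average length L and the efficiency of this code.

Average length L = Σ p_i × l_i = 1.7391 bits
Entropy H = 1.4127 bits
Efficiency η = H/L × 100% = 81.23%


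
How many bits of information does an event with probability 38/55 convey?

Information content I(x) = -log₂(p(x))
I = -log₂(38/55) = -log₂(0.6909)
I = 0.5334 bits


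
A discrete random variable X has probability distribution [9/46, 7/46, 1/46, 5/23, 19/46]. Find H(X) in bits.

H(X) = -Σ p(x) log₂ p(x)
  -9/46 × log₂(9/46) = 0.4605
  -7/46 × log₂(7/46) = 0.4133
  -1/46 × log₂(1/46) = 0.1201
  -5/23 × log₂(5/23) = 0.4786
  -19/46 × log₂(19/46) = 0.5269
H(X) = 1.9994 bits


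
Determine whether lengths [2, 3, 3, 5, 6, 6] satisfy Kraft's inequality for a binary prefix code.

Kraft inequality: Σ 2^(-l_i) ≤ 1 for prefix-free code
Calculating: 2^(-2) + 2^(-3) + 2^(-3) + 2^(-5) + 2^(-6) + 2^(-6)
= 0.25 + 0.125 + 0.125 + 0.03125 + 0.015625 + 0.015625
= 0.5625
Since 0.5625 ≤ 1, prefix-free code exists


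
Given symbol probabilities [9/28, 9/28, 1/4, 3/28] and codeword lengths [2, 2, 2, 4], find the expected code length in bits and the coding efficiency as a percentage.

Average length L = Σ p_i × l_i = 2.2143 bits
Entropy H = 1.8979 bits
Efficiency η = H/L × 100% = 85.71%


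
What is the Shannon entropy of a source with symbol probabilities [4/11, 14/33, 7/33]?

H(X) = -Σ p(x) log₂ p(x)
  -4/11 × log₂(4/11) = 0.5307
  -14/33 × log₂(14/33) = 0.5248
  -7/33 × log₂(7/33) = 0.4745
H(X) = 1.5300 bits


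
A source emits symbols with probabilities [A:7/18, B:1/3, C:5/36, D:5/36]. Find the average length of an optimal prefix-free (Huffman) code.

Huffman tree construction:
Combine smallest probabilities repeatedly
Resulting codes:
  A: 0 (length 1)
  B: 11 (length 2)
  C: 100 (length 3)
  D: 101 (length 3)
Average length = Σ p(s) × length(s) = 1.8889 bits


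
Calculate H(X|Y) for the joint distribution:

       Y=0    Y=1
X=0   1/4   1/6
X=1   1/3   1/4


H(X|Y) = Σ_y p(y) H(X|Y=y)
  p(Y=0) = 7/12, H(X|Y=0) = 0.9852
  p(Y=1) = 5/12, H(X|Y=1) = 0.9710
H(X|Y) = 0.5833×0.9852 + 0.4167×0.9710 = 0.9793 bits


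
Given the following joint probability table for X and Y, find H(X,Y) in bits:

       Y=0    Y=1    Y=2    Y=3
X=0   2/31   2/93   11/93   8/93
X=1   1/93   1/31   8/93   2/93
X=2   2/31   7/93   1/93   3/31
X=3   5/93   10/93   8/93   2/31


H(X,Y) = -Σ p(x,y) log₂ p(x,y)
  p(0,0)=2/31: -0.0645 × log₂(0.0645) = 0.2551
  p(0,1)=2/93: -0.0215 × log₂(0.0215) = 0.1191
  p(0,2)=11/93: -0.1183 × log₂(0.1183) = 0.3643
  p(0,3)=8/93: -0.0860 × log₂(0.0860) = 0.3044
  p(1,0)=1/93: -0.0108 × log₂(0.0108) = 0.0703
  p(1,1)=1/31: -0.0323 × log₂(0.0323) = 0.1598
  p(1,2)=8/93: -0.0860 × log₂(0.0860) = 0.3044
  p(1,3)=2/93: -0.0215 × log₂(0.0215) = 0.1191
  p(2,0)=2/31: -0.0645 × log₂(0.0645) = 0.2551
  p(2,1)=7/93: -0.0753 × log₂(0.0753) = 0.2809
  p(2,2)=1/93: -0.0108 × log₂(0.0108) = 0.0703
  p(2,3)=3/31: -0.0968 × log₂(0.0968) = 0.3261
  p(3,0)=5/93: -0.0538 × log₂(0.0538) = 0.2267
  p(3,1)=10/93: -0.1075 × log₂(0.1075) = 0.3459
  p(3,2)=8/93: -0.0860 × log₂(0.0860) = 0.3044
  p(3,3)=2/31: -0.0645 × log₂(0.0645) = 0.2551
H(X,Y) = 3.7612 bits


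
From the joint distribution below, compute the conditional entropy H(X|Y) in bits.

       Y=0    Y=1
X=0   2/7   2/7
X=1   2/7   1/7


H(X|Y) = Σ_y p(y) H(X|Y=y)
  p(Y=0) = 4/7, H(X|Y=0) = 1.0000
  p(Y=1) = 3/7, H(X|Y=1) = 0.9183
H(X|Y) = 0.5714×1.0000 + 0.4286×0.9183 = 0.9650 bits


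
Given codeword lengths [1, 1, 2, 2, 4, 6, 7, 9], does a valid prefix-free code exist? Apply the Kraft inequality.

Kraft inequality: Σ 2^(-l_i) ≤ 1 for prefix-free code
Calculating: 2^(-1) + 2^(-1) + 2^(-2) + 2^(-2) + 2^(-4) + 2^(-6) + 2^(-7) + 2^(-9)
= 0.5 + 0.5 + 0.25 + 0.25 + 0.0625 + 0.015625 + 0.0078125 + 0.001953125
= 1.5879
Since 1.5879 > 1, prefix-free code does not exist


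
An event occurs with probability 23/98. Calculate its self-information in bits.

Information content I(x) = -log₂(p(x))
I = -log₂(23/98) = -log₂(0.2347)
I = 2.0911 bits


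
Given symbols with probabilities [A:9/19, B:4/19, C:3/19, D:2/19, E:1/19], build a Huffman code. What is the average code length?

Huffman tree construction:
Combine smallest probabilities repeatedly
Resulting codes:
  A: 0 (length 1)
  B: 10 (length 2)
  C: 110 (length 3)
  D: 1111 (length 4)
  E: 1110 (length 4)
Average length = Σ p(s) × length(s) = 2.0000 bits


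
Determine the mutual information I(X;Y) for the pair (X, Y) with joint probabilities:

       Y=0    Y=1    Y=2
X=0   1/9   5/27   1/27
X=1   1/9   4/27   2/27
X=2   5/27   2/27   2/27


H(X) = 1.5850, H(Y) = 1.5061, H(X,Y) = 3.0242
I(X;Y) = H(X) + H(Y) - H(X,Y) = 0.0669 bits


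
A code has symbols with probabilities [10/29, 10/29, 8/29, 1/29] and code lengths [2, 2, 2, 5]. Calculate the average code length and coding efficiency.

Average length L = Σ p_i × l_i = 2.1034 bits
Entropy H = 1.7394 bits
Efficiency η = H/L × 100% = 82.69%


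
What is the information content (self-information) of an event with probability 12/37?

Information content I(x) = -log₂(p(x))
I = -log₂(12/37) = -log₂(0.3243)
I = 1.6245 bits


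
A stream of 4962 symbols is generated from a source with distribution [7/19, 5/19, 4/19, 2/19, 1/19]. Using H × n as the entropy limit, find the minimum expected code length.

Entropy H = 2.0763 bits/symbol
Minimum bits = H × n = 2.0763 × 4962
= 10302.55 bits


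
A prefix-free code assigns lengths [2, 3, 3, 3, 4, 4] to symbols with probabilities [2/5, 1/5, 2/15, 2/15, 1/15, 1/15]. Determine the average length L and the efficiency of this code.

Average length L = Σ p_i × l_i = 2.7333 bits
Entropy H = 2.2892 bits
Efficiency η = H/L × 100% = 83.75%


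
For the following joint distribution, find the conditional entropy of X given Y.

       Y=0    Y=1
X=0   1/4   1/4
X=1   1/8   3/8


H(X|Y) = Σ_y p(y) H(X|Y=y)
  p(Y=0) = 3/8, H(X|Y=0) = 0.9183
  p(Y=1) = 5/8, H(X|Y=1) = 0.9710
H(X|Y) = 0.3750×0.9183 + 0.6250×0.9710 = 0.9512 bits


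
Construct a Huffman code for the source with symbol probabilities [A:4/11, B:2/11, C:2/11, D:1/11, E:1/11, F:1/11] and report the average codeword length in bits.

Huffman tree construction:
Combine smallest probabilities repeatedly
Resulting codes:
  A: 11 (length 2)
  B: 101 (length 3)
  C: 00 (length 2)
  D: 010 (length 3)
  E: 011 (length 3)
  F: 100 (length 3)
Average length = Σ p(s) × length(s) = 2.4545 bits


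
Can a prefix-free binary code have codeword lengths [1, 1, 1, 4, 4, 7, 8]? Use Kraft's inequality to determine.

Kraft inequality: Σ 2^(-l_i) ≤ 1 for prefix-free code
Calculating: 2^(-1) + 2^(-1) + 2^(-1) + 2^(-4) + 2^(-4) + 2^(-7) + 2^(-8)
= 0.5 + 0.5 + 0.5 + 0.0625 + 0.0625 + 0.0078125 + 0.00390625
= 1.6367
Since 1.6367 > 1, prefix-free code does not exist


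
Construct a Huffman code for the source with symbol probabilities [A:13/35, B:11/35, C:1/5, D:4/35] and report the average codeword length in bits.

Huffman tree construction:
Combine smallest probabilities repeatedly
Resulting codes:
  A: 0 (length 1)
  B: 10 (length 2)
  C: 111 (length 3)
  D: 110 (length 3)
Average length = Σ p(s) × length(s) = 1.9429 bits


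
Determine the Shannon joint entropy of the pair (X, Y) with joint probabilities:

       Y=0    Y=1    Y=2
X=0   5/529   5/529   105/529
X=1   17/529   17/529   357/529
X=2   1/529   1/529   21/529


H(X,Y) = -Σ p(x,y) log₂ p(x,y)
  p(0,0)=5/529: -0.0095 × log₂(0.0095) = 0.0636
  p(0,1)=5/529: -0.0095 × log₂(0.0095) = 0.0636
  p(0,2)=105/529: -0.1985 × log₂(0.1985) = 0.4630
  p(1,0)=17/529: -0.0321 × log₂(0.0321) = 0.1594
  p(1,1)=17/529: -0.0321 × log₂(0.0321) = 0.1594
  p(1,2)=357/529: -0.6749 × log₂(0.6749) = 0.3829
  p(2,0)=1/529: -0.0019 × log₂(0.0019) = 0.0171
  p(2,1)=1/529: -0.0019 × log₂(0.0019) = 0.0171
  p(2,2)=21/529: -0.0397 × log₂(0.0397) = 0.1848
H(X,Y) = 1.5108 bits


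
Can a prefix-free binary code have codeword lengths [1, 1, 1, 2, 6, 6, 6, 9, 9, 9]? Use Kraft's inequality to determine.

Kraft inequality: Σ 2^(-l_i) ≤ 1 for prefix-free code
Calculating: 2^(-1) + 2^(-1) + 2^(-1) + 2^(-2) + 2^(-6) + 2^(-6) + 2^(-6) + 2^(-9) + 2^(-9) + 2^(-9)
= 0.5 + 0.5 + 0.5 + 0.25 + 0.015625 + 0.015625 + 0.015625 + 0.001953125 + 0.001953125 + 0.001953125
= 1.8027
Since 1.8027 > 1, prefix-free code does not exist


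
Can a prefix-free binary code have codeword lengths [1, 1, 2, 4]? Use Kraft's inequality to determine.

Kraft inequality: Σ 2^(-l_i) ≤ 1 for prefix-free code
Calculating: 2^(-1) + 2^(-1) + 2^(-2) + 2^(-4)
= 0.5 + 0.5 + 0.25 + 0.0625
= 1.3125
Since 1.3125 > 1, prefix-free code does not exist


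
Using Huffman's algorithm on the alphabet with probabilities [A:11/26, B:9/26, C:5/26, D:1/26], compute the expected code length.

Huffman tree construction:
Combine smallest probabilities repeatedly
Resulting codes:
  A: 0 (length 1)
  B: 11 (length 2)
  C: 101 (length 3)
  D: 100 (length 3)
Average length = Σ p(s) × length(s) = 1.8077 bits


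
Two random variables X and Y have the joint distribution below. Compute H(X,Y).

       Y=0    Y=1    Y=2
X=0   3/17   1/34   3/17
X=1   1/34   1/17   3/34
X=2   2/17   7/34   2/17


H(X,Y) = -Σ p(x,y) log₂ p(x,y)
  p(0,0)=3/17: -0.1765 × log₂(0.1765) = 0.4416
  p(0,1)=1/34: -0.0294 × log₂(0.0294) = 0.1496
  p(0,2)=3/17: -0.1765 × log₂(0.1765) = 0.4416
  p(1,0)=1/34: -0.0294 × log₂(0.0294) = 0.1496
  p(1,1)=1/17: -0.0588 × log₂(0.0588) = 0.2404
  p(1,2)=3/34: -0.0882 × log₂(0.0882) = 0.3090
  p(2,0)=2/17: -0.1176 × log₂(0.1176) = 0.3632
  p(2,1)=7/34: -0.2059 × log₂(0.2059) = 0.4694
  p(2,2)=2/17: -0.1176 × log₂(0.1176) = 0.3632
H(X,Y) = 2.9279 bits


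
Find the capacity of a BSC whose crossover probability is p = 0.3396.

For BSC with error probability p:
C = 1 - H(p) where H(p) is binary entropy
H(0.3396) = -0.3396 × log₂(0.3396) - 0.6604 × log₂(0.6604)
H(p) = 0.9244
C = 1 - 0.9244 = 0.0756 bits/use


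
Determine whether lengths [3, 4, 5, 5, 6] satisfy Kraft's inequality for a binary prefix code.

Kraft inequality: Σ 2^(-l_i) ≤ 1 for prefix-free code
Calculating: 2^(-3) + 2^(-4) + 2^(-5) + 2^(-5) + 2^(-6)
= 0.125 + 0.0625 + 0.03125 + 0.03125 + 0.015625
= 0.2656
Since 0.2656 ≤ 1, prefix-free code exists


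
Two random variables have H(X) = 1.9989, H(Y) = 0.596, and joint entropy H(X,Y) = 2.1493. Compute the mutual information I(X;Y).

I(X;Y) = H(X) + H(Y) - H(X,Y)
I(X;Y) = 1.9989 + 0.596 - 2.1493 = 0.4456 bits


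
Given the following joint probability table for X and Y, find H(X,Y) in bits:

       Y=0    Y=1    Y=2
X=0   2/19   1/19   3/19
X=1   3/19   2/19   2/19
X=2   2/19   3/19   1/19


H(X,Y) = -Σ p(x,y) log₂ p(x,y)
  p(0,0)=2/19: -0.1053 × log₂(0.1053) = 0.3419
  p(0,1)=1/19: -0.0526 × log₂(0.0526) = 0.2236
  p(0,2)=3/19: -0.1579 × log₂(0.1579) = 0.4205
  p(1,0)=3/19: -0.1579 × log₂(0.1579) = 0.4205
  p(1,1)=2/19: -0.1053 × log₂(0.1053) = 0.3419
  p(1,2)=2/19: -0.1053 × log₂(0.1053) = 0.3419
  p(2,0)=2/19: -0.1053 × log₂(0.1053) = 0.3419
  p(2,1)=3/19: -0.1579 × log₂(0.1579) = 0.4205
  p(2,2)=1/19: -0.0526 × log₂(0.0526) = 0.2236
H(X,Y) = 3.0761 bits


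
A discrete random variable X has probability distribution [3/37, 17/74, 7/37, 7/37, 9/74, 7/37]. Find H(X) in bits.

H(X) = -Σ p(x) log₂ p(x)
  -3/37 × log₂(3/37) = 0.2939
  -17/74 × log₂(17/74) = 0.4875
  -7/37 × log₂(7/37) = 0.4545
  -7/37 × log₂(7/37) = 0.4545
  -9/74 × log₂(9/74) = 0.3697
  -7/37 × log₂(7/37) = 0.4545
H(X) = 2.5144 bits
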